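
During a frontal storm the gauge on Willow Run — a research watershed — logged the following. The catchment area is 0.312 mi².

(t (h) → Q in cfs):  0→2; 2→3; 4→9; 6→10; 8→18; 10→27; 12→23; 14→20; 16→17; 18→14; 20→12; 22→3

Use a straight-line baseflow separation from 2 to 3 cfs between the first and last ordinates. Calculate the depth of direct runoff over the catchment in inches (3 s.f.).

d ≈ 1.27 in

Direct runoff: 0.00, 0.91, 6.82, 7.73, 15.64, 24.55, 20.45, 17.36, 14.27, 11.18, 9.09, 0.00 cfs; ΣQ_DR = 128.0 cfs.
V = ΣQ_DR · Δt = 128.0 × 7200 s = 9.216 × 10^5 ft³.
Over A = 0.312 mi², depth = V / A = 1.27 in.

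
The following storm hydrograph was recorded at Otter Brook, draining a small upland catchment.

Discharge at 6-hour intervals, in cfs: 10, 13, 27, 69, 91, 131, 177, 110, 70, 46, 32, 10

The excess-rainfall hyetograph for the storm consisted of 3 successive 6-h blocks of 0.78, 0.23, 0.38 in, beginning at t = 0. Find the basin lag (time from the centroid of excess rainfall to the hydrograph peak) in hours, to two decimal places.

t_L ≈ 28.73 h

Centroid of excess rainfall: t_c = Σ P_i·t̄_i / ΣP_i = 7.2734 h (block centres at 3, 9, 15 h).
Hydrograph peak occurs at t = 36 h, so basin lag t_L = 36 − 7.2734 = 28.73 h.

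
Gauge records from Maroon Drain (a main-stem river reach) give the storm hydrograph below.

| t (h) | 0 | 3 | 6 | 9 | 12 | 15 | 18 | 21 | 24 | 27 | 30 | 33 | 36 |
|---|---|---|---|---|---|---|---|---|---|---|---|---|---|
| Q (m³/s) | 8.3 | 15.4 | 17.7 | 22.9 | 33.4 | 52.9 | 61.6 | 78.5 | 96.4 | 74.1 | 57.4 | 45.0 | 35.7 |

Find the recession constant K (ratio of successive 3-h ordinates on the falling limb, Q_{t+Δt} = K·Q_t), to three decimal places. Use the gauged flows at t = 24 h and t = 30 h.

K ≈ 0.772

Using the recession-limb readings at t = 24 h and t = 30 h: Q falls from 96.4 to 57.4 m³/s over 2 intervals.
K = (Q₂/Q₁)^(1/2) = (57.4/96.4)^(1/2) = 0.772.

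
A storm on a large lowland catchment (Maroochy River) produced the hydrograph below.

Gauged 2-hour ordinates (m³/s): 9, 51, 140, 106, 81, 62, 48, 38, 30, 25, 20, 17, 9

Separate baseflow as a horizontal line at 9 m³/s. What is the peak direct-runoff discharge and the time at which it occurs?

Q_p = 131.0 m³/s at t = 4 h

Subtracting baseflow gives direct-runoff ordinates: 0.0, 42.0, 131.0, 97.0, 72.0, 53.0, 39.0, 29.0, 21.0, 16.0, 11.0, 8.0, 0.0 m³/s.
The maximum is 131.0 m³/s, occurring at the reading for t = 4 h.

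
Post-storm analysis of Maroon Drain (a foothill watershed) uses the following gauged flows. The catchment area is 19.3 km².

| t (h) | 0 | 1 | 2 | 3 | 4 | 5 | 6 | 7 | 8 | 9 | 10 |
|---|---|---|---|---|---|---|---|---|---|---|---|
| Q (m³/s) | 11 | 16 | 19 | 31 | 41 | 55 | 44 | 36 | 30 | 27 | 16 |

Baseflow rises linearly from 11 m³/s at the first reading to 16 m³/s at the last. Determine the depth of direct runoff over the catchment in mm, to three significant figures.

Direct runoff: 0.00, 4.50, 7.00, 18.50, 28.00, 41.50, 30.00, 21.50, 15.00, 11.50, 0.00 m³/s; ΣQ_DR = 177.5 m³/s.
V = ΣQ_DR · Δt = 177.5 × 3600 s = 6.390 × 10^5 m³.
Over A = 19.3 km², depth = V / A = 33.1 mm.

d ≈ 33.1 mm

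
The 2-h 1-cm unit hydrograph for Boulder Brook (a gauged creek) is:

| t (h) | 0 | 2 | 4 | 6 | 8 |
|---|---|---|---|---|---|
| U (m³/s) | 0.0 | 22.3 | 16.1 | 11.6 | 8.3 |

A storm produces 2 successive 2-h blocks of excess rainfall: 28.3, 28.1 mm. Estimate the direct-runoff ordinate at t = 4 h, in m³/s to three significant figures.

Q ≈ 108 m³/s

By discrete convolution, Q_j = Σ (P_i / 10 mm) · U_{j−i}.
At t = 4 h (j=2): Q = (28.3/10)·16.1 + (28.1/10)·22.3 = 108 m³/s.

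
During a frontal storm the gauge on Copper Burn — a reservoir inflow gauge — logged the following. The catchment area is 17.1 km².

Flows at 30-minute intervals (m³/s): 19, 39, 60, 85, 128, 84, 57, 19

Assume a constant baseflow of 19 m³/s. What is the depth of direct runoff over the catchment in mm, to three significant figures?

Direct runoff: 0.0, 20.0, 41.0, 66.0, 109.0, 65.0, 38.0, 0.0 m³/s; ΣQ_DR = 339.0 m³/s.
V = ΣQ_DR · Δt = 339.0 × 1800 s = 6.102 × 10^5 m³.
Over A = 17.1 km², depth = V / A = 35.7 mm.

d ≈ 35.7 mm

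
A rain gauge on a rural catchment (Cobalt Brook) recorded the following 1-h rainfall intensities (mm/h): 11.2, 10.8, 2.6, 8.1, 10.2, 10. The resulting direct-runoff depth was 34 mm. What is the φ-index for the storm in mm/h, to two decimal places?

Only the 5 blocks with intensity above φ contribute runoff: 11.2, 10.8, 8.1, 10.2, 10 mm/h.
Σ(I−φ)·Δt = d  ⇒  (11.2+10.8+8.1+10.2+10 − 5φ)·1 = 34
φ = (50.30 − 34/1) / 5 = 3.26 mm/h.

φ ≈ 3.26 mm/h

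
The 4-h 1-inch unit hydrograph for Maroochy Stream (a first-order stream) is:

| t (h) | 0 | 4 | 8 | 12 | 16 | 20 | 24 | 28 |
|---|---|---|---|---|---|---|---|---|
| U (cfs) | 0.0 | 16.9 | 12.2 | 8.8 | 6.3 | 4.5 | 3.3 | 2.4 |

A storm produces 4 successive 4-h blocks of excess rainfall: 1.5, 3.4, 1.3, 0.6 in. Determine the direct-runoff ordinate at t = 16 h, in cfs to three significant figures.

By discrete convolution, Q_j = Σ (P_i / 1 in) · U_{j−i}.
At t = 16 h (j=4): Q = (1.5/1)·6.3 + (3.4/1)·8.8 + (1.3/1)·12.2 + (0.6/1)·16.9 = 65.4 cfs.

Q ≈ 65.4 cfs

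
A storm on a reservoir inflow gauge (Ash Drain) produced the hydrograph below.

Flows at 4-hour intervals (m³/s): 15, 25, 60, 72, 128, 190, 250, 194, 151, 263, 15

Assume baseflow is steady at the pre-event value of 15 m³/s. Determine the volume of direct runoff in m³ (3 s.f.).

Direct-runoff ordinates (Q − Q_b): 0.0, 10.0, 45.0, 57.0, 113.0, 175.0, 235.0, 179.0, 136.0, 248.0, 0.0 m³/s.
ΣQ_DR = 1198 m³/s.
With Δt = 4 h = 14400 s, V = ΣQ_DR · Δt = 1198 × 14400 = 1.73 × 10^7 m³.

V ≈ 1.73 × 10^7 m³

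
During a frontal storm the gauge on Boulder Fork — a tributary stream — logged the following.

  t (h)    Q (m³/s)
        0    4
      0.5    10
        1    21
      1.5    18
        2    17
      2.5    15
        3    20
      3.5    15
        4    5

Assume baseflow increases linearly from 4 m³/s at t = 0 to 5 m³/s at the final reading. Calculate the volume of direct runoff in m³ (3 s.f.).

V ≈ 1.52 × 10^5 m³

Direct-runoff ordinates (Q − Q_b): 0.00, 5.88, 16.75, 13.62, 12.50, 10.38, 15.25, 10.12, 0.00 m³/s.
ΣQ_DR = 84.50 m³/s.
With Δt = 0.5 h = 1800 s, V = ΣQ_DR · Δt = 84.50 × 1800 = 1.52 × 10^5 m³.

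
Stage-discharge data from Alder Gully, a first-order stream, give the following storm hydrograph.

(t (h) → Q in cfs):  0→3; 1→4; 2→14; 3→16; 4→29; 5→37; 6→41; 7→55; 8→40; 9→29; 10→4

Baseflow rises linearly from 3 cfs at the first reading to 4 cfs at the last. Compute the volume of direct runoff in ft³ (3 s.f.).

Direct-runoff ordinates (Q − Q_b): 0.00, 0.90, 10.80, 12.70, 25.60, 33.50, 37.40, 51.30, 36.20, 25.10, 0.00 cfs.
ΣQ_DR = 233.5 cfs.
With Δt = 1 h = 3600 s, V = ΣQ_DR · Δt = 233.5 × 3600 = 8.41 × 10^5 ft³.

V ≈ 8.41 × 10^5 ft³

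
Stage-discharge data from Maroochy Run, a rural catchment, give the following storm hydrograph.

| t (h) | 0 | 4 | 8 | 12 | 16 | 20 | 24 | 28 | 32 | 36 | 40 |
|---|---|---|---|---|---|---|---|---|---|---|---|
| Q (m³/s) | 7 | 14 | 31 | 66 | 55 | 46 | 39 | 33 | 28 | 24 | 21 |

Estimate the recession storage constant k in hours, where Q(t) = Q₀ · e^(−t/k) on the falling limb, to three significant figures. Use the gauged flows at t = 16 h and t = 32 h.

k ≈ 23.7 h

On the falling limb, Q drops from 55 to 28 m³/s between t = 16 h and t = 32 h (Δt = 16 h).
k = −Δt / ln(Q₂/Q₁) = −16 / ln(28/55) = 23.7 h.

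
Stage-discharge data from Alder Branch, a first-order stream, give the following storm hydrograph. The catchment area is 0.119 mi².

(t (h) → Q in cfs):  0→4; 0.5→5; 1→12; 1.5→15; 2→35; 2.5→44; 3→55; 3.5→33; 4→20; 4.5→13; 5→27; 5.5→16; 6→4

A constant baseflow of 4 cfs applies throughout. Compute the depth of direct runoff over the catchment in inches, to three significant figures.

Direct runoff: 0.0, 1.0, 8.0, 11.0, 31.0, 40.0, 51.0, 29.0, 16.0, 9.0, 23.0, 12.0, 0.0 cfs; ΣQ_DR = 231.0 cfs.
V = ΣQ_DR · Δt = 231.0 × 1800 s = 4.158 × 10^5 ft³.
Over A = 0.119 mi², depth = V / A = 1.50 in.

d ≈ 1.50 in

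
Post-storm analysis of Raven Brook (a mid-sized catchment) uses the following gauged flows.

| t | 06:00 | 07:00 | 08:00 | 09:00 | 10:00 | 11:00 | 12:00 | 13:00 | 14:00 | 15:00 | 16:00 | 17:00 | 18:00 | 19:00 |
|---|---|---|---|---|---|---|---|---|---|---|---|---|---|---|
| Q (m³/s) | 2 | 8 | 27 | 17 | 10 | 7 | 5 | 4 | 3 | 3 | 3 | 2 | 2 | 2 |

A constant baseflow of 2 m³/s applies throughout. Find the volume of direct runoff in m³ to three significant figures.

Direct-runoff ordinates (Q − Q_b): 0.0, 6.0, 25.0, 15.0, 8.0, 5.0, 3.0, 2.0, 1.0, 1.0, 1.0, 0.0, 0.0, 0.0 m³/s.
ΣQ_DR = 67.00 m³/s.
With Δt = 1 h = 3600 s, V = ΣQ_DR · Δt = 67.00 × 3600 = 2.41 × 10^5 m³.

V ≈ 2.41 × 10^5 m³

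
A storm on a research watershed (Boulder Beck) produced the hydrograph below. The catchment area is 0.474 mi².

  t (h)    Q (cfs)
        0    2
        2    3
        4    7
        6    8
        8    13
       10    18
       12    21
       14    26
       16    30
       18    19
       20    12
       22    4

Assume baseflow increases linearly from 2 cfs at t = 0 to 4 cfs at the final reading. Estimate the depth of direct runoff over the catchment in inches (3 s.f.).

Direct runoff: 0.00, 0.82, 4.64, 5.45, 10.27, 15.09, 17.91, 22.73, 26.55, 15.36, 8.18, 0.00 cfs; ΣQ_DR = 127.0 cfs.
V = ΣQ_DR · Δt = 127.0 × 7200 s = 9.144 × 10^5 ft³.
Over A = 0.474 mi², depth = V / A = 0.830 in.

d ≈ 0.830 in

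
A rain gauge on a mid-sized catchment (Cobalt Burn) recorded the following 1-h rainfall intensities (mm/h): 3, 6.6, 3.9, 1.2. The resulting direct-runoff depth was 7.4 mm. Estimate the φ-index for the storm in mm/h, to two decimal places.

Only the 3 blocks with intensity above φ contribute runoff: 3, 6.6, 3.9 mm/h.
Σ(I−φ)·Δt = d  ⇒  (3+6.6+3.9 − 3φ)·1 = 7.4
φ = (13.50 − 7.4/1) / 3 = 2.03 mm/h.

φ ≈ 2.03 mm/h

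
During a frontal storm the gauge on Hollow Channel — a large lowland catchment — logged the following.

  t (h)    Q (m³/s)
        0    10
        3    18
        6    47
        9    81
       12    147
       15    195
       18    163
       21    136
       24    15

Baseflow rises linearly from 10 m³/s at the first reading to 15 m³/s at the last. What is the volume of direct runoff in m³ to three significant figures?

Direct-runoff ordinates (Q − Q_b): 0.00, 7.38, 35.75, 69.12, 134.50, 181.88, 149.25, 121.62, 0.00 m³/s.
ΣQ_DR = 699.5 m³/s.
With Δt = 3 h = 10800 s, V = ΣQ_DR · Δt = 699.5 × 10800 = 7.55 × 10^6 m³.

V ≈ 7.55 × 10^6 m³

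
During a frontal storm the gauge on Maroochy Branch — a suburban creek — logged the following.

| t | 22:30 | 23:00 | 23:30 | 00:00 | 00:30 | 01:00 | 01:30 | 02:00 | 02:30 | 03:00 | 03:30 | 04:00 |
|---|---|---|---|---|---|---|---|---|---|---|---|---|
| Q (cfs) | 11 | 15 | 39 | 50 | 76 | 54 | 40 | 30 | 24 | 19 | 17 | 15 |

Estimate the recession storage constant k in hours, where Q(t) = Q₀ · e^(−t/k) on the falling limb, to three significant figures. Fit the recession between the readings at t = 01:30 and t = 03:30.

k ≈ 2.34 h

On the falling limb, Q drops from 40 to 17 cfs between t = 01:30 and t = 03:30 (Δt = 2 h).
k = −Δt / ln(Q₂/Q₁) = −2 / ln(17/40) = 2.34 h.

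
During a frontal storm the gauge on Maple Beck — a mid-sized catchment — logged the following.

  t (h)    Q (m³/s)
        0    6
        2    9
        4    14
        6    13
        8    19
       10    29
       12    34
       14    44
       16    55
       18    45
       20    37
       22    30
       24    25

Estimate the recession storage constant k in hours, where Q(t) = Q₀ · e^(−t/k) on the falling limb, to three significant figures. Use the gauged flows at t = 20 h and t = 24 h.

k ≈ 10.2 h

On the falling limb, Q drops from 37 to 25 m³/s between t = 20 h and t = 24 h (Δt = 4 h).
k = −Δt / ln(Q₂/Q₁) = −4 / ln(25/37) = 10.2 h.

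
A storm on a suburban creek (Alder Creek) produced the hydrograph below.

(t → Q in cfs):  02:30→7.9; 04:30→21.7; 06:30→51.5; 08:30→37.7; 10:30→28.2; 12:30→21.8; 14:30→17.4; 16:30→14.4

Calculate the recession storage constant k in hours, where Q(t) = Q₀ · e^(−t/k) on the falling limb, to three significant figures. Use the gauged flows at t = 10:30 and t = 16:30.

k ≈ 8.93 h

On the falling limb, Q drops from 28.2 to 14.4 cfs between t = 10:30 and t = 16:30 (Δt = 6 h).
k = −Δt / ln(Q₂/Q₁) = −6 / ln(14.4/28.2) = 8.93 h.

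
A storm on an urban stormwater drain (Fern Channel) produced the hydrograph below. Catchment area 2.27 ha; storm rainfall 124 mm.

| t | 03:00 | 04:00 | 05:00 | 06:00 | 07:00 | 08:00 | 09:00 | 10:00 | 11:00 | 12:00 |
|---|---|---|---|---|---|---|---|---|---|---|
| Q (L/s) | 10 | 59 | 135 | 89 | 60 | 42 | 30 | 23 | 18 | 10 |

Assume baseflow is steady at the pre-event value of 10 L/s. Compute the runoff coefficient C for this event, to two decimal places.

C ≈ 0.48

ΣQ_DR = 376.0 L/s; V = ΣQ_DR·Δt = 1.354 × 10^6 L.
Runoff depth d = V / A = 59.63 mm.
C = d / P = 59.63 / 124 = 0.48.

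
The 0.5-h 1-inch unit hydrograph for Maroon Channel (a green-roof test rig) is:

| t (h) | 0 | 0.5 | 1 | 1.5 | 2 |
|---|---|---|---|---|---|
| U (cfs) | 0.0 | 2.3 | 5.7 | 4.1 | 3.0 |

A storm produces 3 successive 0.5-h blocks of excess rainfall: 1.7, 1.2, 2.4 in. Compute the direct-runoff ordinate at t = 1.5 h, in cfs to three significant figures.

By discrete convolution, Q_j = Σ (P_i / 1 in) · U_{j−i}.
At t = 1.5 h (j=3): Q = (1.7/1)·4.1 + (1.2/1)·5.7 + (2.4/1)·2.3 = 19.3 cfs.

Q ≈ 19.3 cfs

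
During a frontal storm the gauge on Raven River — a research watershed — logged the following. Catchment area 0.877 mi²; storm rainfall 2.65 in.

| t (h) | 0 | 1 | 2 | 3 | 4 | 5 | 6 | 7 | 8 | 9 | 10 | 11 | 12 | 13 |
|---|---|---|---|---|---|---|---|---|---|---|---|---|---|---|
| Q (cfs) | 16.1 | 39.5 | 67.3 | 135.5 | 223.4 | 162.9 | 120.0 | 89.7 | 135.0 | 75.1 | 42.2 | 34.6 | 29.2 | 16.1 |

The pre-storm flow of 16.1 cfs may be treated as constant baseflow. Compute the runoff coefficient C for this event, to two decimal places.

ΣQ_DR = 961.2 cfs; V = ΣQ_DR·Δt = 3.460 × 10^6 ft³.
Runoff depth d = V / A = 1.698 in.
C = d / P = 1.698 / 2.65 = 0.64.

C ≈ 0.64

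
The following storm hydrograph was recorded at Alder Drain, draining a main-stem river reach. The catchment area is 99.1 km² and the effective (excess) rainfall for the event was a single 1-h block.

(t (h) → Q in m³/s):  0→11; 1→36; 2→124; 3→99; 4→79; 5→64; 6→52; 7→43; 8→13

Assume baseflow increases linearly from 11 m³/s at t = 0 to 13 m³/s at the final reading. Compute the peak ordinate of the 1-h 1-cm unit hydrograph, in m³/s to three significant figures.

Direct runoff: 0.00, 24.75, 112.50, 87.25, 67.00, 51.75, 39.50, 30.25, 0.00 m³/s; ΣQ_DR = 413.0 m³/s, peak = 112.50 m³/s.
Runoff depth d = ΣQ_DR·Δt / A = 413.0 × 3600 / (99.1 km²) = 15.00 mm.
The 1-cm UH is the DRH scaled by (10 mm)/d, so U_p = 112.50 × 10/15.00 = 75.0 m³/s.

U_p ≈ 75.0 m³/s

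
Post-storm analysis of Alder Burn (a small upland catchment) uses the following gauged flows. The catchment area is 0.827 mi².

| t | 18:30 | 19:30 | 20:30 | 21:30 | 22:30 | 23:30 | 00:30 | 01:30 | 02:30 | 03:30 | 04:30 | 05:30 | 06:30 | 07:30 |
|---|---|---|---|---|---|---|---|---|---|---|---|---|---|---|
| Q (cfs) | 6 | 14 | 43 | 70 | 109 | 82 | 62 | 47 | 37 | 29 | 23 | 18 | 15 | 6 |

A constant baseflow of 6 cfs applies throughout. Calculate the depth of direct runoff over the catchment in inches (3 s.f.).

d ≈ 0.894 in

Direct runoff: 0.0, 8.0, 37.0, 64.0, 103.0, 76.0, 56.0, 41.0, 31.0, 23.0, 17.0, 12.0, 9.0, 0.0 cfs; ΣQ_DR = 477.0 cfs.
V = ΣQ_DR · Δt = 477.0 × 3600 s = 1.717 × 10^6 ft³.
Over A = 0.827 mi², depth = V / A = 0.894 in.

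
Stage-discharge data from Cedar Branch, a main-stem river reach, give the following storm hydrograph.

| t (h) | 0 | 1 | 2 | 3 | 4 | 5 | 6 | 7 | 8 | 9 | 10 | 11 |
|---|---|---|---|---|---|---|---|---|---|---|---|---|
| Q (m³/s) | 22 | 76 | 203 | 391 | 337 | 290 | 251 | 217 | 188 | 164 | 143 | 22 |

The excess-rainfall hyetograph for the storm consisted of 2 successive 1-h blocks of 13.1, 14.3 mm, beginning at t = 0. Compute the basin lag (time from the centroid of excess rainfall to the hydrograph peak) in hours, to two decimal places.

t_L ≈ 1.98 h

Centroid of excess rainfall: t_c = Σ P_i·t̄_i / ΣP_i = 1.0219 h (block centres at 0.5, 1.5 h).
Hydrograph peak occurs at t = 3 h, so basin lag t_L = 3 − 1.0219 = 1.98 h.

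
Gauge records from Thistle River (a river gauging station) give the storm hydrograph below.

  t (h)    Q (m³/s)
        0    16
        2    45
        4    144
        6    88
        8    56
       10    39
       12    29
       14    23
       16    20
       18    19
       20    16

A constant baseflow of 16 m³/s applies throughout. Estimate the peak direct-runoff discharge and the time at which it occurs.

Subtracting baseflow gives direct-runoff ordinates: 0.0, 29.0, 128.0, 72.0, 40.0, 23.0, 13.0, 7.0, 4.0, 3.0, 0.0 m³/s.
The maximum is 128.0 m³/s, occurring at the reading for t = 4 h.

Q_p = 128.0 m³/s at t = 4 h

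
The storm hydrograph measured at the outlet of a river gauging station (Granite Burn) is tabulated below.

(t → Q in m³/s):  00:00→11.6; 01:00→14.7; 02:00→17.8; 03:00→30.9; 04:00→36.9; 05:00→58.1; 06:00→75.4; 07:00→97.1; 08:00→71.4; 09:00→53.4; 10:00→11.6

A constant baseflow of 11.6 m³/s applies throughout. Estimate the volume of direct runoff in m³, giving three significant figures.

Direct-runoff ordinates (Q − Q_b): 0.0, 3.1, 6.2, 19.3, 25.3, 46.5, 63.8, 85.5, 59.8, 41.8, 0.0 m³/s.
ΣQ_DR = 351.3 m³/s.
With Δt = 1 h = 3600 s, V = ΣQ_DR · Δt = 351.3 × 3600 = 1.26 × 10^6 m³.

V ≈ 1.26 × 10^6 m³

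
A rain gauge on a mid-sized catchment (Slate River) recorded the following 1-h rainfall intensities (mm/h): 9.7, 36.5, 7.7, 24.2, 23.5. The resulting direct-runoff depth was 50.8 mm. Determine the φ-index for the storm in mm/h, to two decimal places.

φ ≈ 11.13 mm/h

Only the 3 blocks with intensity above φ contribute runoff: 36.5, 24.2, 23.5 mm/h.
Σ(I−φ)·Δt = d  ⇒  (36.5+24.2+23.5 − 3φ)·1 = 50.8
φ = (84.20 − 50.8/1) / 3 = 11.13 mm/h.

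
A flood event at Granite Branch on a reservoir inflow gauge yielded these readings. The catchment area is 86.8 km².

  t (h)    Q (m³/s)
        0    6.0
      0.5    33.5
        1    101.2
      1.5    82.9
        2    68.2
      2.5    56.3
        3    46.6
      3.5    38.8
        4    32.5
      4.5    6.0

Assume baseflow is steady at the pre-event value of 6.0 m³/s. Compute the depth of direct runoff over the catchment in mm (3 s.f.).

Direct runoff: 0.0, 27.5, 95.2, 76.9, 62.2, 50.3, 40.6, 32.8, 26.5, 0.0 m³/s; ΣQ_DR = 412.0 m³/s.
V = ΣQ_DR · Δt = 412.0 × 1800 s = 7.416 × 10^5 m³.
Over A = 86.8 km², depth = V / A = 8.54 mm.

d ≈ 8.54 mm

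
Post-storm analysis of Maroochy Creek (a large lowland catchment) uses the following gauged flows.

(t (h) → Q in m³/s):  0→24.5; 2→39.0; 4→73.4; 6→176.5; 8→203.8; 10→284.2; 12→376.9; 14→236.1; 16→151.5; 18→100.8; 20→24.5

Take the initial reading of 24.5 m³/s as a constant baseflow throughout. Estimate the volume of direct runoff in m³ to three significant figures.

V ≈ 1.02 × 10^7 m³

Direct-runoff ordinates (Q − Q_b): 0.0, 14.5, 48.9, 152.0, 179.3, 259.7, 352.4, 211.6, 127.0, 76.3, 0.0 m³/s.
ΣQ_DR = 1422 m³/s.
With Δt = 2 h = 7200 s, V = ΣQ_DR · Δt = 1422 × 7200 = 1.02 × 10^7 m³.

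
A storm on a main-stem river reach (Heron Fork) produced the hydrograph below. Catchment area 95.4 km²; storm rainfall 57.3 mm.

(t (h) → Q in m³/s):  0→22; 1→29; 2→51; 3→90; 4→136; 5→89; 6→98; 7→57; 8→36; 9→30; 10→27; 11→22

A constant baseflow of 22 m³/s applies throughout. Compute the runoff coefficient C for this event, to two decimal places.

ΣQ_DR = 423.0 m³/s; V = ΣQ_DR·Δt = 1.523 × 10^6 m³.
Runoff depth d = V / A = 15.96 mm.
C = d / P = 15.96 / 57.3 = 0.28.

C ≈ 0.28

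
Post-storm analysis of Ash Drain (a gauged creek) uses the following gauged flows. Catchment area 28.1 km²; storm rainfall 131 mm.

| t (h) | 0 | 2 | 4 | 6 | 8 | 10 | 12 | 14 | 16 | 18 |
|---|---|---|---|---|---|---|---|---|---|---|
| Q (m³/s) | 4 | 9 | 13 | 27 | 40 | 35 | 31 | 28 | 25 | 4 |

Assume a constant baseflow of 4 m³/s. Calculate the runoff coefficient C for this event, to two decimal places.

C ≈ 0.34

ΣQ_DR = 176.0 m³/s; V = ΣQ_DR·Δt = 1.267 × 10^6 m³.
Runoff depth d = V / A = 45.10 mm.
C = d / P = 45.10 / 131 = 0.34.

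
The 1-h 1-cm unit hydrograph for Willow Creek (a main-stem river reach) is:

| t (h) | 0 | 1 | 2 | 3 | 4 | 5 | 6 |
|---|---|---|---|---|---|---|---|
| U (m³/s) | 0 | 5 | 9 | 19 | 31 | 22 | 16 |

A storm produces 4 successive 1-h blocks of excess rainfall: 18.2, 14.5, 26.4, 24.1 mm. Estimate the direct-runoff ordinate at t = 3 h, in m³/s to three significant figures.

Q ≈ 60.8 m³/s

By discrete convolution, Q_j = Σ (P_i / 10 mm) · U_{j−i}.
At t = 3 h (j=3): Q = (18.2/10)·19 + (14.5/10)·9 + (26.4/10)·5 + (24.1/10)·0 = 60.8 m³/s.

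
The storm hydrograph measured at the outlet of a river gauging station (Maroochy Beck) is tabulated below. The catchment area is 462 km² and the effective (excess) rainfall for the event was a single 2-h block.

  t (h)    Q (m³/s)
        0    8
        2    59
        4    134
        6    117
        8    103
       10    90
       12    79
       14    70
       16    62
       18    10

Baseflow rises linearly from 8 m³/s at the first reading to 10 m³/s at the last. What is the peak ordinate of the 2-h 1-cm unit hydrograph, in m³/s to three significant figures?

U_p ≈ 125 m³/s

Direct runoff: 0.00, 50.78, 125.56, 108.33, 94.11, 80.89, 69.67, 60.44, 52.22, 0.00 m³/s; ΣQ_DR = 642.0 m³/s, peak = 125.56 m³/s.
Runoff depth d = ΣQ_DR·Δt / A = 642.0 × 7200 / (462 km²) = 10.01 mm.
The 1-cm UH is the DRH scaled by (10 mm)/d, so U_p = 125.56 × 10/10.01 = 125 m³/s.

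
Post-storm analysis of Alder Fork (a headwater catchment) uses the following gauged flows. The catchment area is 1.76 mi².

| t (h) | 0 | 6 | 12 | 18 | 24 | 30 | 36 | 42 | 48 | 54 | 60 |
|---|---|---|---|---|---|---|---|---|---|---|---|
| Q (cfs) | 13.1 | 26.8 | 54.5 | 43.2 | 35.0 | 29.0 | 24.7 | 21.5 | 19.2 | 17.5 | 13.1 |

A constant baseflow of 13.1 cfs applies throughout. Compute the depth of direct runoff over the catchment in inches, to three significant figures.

d ≈ 0.811 in

Direct runoff: 0.0, 13.7, 41.4, 30.1, 21.9, 15.9, 11.6, 8.4, 6.1, 4.4, 0.0 cfs; ΣQ_DR = 153.5 cfs.
V = ΣQ_DR · Δt = 153.5 × 21600 s = 3.316 × 10^6 ft³.
Over A = 1.76 mi², depth = V / A = 0.811 in.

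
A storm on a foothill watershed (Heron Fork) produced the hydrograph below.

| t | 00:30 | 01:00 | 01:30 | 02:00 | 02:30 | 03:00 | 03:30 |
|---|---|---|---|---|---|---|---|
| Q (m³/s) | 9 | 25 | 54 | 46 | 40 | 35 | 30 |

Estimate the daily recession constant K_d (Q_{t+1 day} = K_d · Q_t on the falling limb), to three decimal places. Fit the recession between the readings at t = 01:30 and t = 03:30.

Between t = 01:30 and t = 03:30 the flow falls from 54 to 30 m³/s over 4×0.5 h = 2 h.
Per-interval ratio K = (30/54)^(1/4) = 0.8633; K_d = K^(24/0.5) = 0.001.

K_d ≈ 0.001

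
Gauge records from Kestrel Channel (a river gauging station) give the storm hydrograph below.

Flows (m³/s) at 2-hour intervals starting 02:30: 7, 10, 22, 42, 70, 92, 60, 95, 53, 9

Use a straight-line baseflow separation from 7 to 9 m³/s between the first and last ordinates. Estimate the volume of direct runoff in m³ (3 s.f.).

Direct-runoff ordinates (Q − Q_b): 0.00, 2.78, 14.56, 34.33, 62.11, 83.89, 51.67, 86.44, 44.22, 0.00 m³/s.
ΣQ_DR = 380.0 m³/s.
With Δt = 2 h = 7200 s, V = ΣQ_DR · Δt = 380.0 × 7200 = 2.74 × 10^6 m³.

V ≈ 2.74 × 10^6 m³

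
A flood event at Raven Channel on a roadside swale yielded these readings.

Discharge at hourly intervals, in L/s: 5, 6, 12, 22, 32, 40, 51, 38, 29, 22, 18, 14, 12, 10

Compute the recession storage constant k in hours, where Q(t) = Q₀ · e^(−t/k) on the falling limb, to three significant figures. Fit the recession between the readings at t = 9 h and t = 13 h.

On the falling limb, Q drops from 22 to 10 L/s between t = 9 h and t = 13 h (Δt = 4 h).
k = −Δt / ln(Q₂/Q₁) = −4 / ln(10/22) = 5.07 h.

k ≈ 5.07 h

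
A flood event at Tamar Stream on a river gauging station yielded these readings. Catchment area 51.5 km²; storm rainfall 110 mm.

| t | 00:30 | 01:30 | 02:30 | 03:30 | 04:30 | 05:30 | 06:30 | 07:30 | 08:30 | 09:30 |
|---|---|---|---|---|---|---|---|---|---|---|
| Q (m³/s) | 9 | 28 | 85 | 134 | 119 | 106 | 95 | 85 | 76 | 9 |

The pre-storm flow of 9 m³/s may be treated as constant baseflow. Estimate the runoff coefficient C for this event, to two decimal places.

ΣQ_DR = 656.0 m³/s; V = ΣQ_DR·Δt = 2.362 × 10^6 m³.
Runoff depth d = V / A = 45.86 mm.
C = d / P = 45.86 / 110 = 0.42.

C ≈ 0.42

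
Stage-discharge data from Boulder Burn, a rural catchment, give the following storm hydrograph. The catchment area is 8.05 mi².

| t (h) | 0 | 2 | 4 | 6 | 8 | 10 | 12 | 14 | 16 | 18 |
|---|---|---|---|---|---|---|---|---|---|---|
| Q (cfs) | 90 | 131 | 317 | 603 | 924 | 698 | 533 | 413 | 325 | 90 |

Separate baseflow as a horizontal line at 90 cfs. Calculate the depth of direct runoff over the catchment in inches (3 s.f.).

Direct runoff: 0.0, 41.0, 227.0, 513.0, 834.0, 608.0, 443.0, 323.0, 235.0, 0.0 cfs; ΣQ_DR = 3224 cfs.
V = ΣQ_DR · Δt = 3224 × 7200 s = 2.321 × 10^7 ft³.
Over A = 8.05 mi², depth = V / A = 1.24 in.

d ≈ 1.24 in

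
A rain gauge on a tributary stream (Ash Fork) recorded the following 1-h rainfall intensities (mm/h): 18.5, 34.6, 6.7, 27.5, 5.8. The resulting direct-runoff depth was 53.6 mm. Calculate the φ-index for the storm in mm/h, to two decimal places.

Only the 3 blocks with intensity above φ contribute runoff: 18.5, 34.6, 27.5 mm/h.
Σ(I−φ)·Δt = d  ⇒  (18.5+34.6+27.5 − 3φ)·1 = 53.6
φ = (80.60 − 53.6/1) / 3 = 9.00 mm/h.

φ ≈ 9.00 mm/h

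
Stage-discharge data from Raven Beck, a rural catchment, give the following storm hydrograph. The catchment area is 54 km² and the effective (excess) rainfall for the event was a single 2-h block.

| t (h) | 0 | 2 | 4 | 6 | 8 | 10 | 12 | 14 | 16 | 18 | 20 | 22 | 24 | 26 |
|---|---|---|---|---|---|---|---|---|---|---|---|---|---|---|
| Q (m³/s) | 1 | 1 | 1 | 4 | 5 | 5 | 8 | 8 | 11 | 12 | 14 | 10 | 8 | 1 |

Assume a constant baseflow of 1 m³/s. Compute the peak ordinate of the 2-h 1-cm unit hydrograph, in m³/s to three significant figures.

U_p ≈ 13.0 m³/s

Direct runoff: 0.0, 0.0, 0.0, 3.0, 4.0, 4.0, 7.0, 7.0, 10.0, 11.0, 13.0, 9.0, 7.0, 0.0 m³/s; ΣQ_DR = 75.00 m³/s, peak = 13.0 m³/s.
Runoff depth d = ΣQ_DR·Δt / A = 75.00 × 7200 / (54 km²) = 10.00 mm.
The 1-cm UH is the DRH scaled by (10 mm)/d, so U_p = 13.0 × 10/10.00 = 13.0 m³/s.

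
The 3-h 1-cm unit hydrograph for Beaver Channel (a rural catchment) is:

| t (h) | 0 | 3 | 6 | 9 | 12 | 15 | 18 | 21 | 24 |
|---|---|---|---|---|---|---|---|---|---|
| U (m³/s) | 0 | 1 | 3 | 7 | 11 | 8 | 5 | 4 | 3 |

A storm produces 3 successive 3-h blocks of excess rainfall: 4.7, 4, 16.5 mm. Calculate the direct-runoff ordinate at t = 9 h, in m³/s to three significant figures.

By discrete convolution, Q_j = Σ (P_i / 10 mm) · U_{j−i}.
At t = 9 h (j=3): Q = (4.7/10)·7 + (4/10)·3 + (16.5/10)·1 = 6.14 m³/s.

Q ≈ 6.14 m³/s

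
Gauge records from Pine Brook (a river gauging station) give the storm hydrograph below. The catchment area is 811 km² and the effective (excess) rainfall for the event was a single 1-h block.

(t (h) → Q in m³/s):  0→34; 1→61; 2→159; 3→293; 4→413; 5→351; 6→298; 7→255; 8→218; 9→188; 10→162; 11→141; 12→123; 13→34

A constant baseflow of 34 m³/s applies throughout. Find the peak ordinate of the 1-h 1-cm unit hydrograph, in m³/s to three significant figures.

Direct runoff: 0.0, 27.0, 125.0, 259.0, 379.0, 317.0, 264.0, 221.0, 184.0, 154.0, 128.0, 107.0, 89.0, 0.0 m³/s; ΣQ_DR = 2254 m³/s, peak = 379.0 m³/s.
Runoff depth d = ΣQ_DR·Δt / A = 2254 × 3600 / (811 km²) = 10.01 mm.
The 1-cm UH is the DRH scaled by (10 mm)/d, so U_p = 379.0 × 10/10.01 = 379 m³/s.

U_p ≈ 379 m³/s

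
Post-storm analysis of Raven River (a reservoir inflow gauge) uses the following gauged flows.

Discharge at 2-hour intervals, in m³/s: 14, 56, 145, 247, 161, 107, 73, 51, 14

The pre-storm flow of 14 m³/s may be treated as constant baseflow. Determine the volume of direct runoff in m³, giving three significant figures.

V ≈ 5.34 × 10^6 m³

Direct-runoff ordinates (Q − Q_b): 0.0, 42.0, 131.0, 233.0, 147.0, 93.0, 59.0, 37.0, 0.0 m³/s.
ΣQ_DR = 742.0 m³/s.
With Δt = 2 h = 7200 s, V = ΣQ_DR · Δt = 742.0 × 7200 = 5.34 × 10^6 m³.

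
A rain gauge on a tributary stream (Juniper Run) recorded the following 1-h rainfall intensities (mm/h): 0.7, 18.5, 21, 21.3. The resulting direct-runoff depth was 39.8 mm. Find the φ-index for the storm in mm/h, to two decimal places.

φ ≈ 7.00 mm/h

Only the 3 blocks with intensity above φ contribute runoff: 18.5, 21, 21.3 mm/h.
Σ(I−φ)·Δt = d  ⇒  (18.5+21+21.3 − 3φ)·1 = 39.8
φ = (60.80 − 39.8/1) / 3 = 7.00 mm/h.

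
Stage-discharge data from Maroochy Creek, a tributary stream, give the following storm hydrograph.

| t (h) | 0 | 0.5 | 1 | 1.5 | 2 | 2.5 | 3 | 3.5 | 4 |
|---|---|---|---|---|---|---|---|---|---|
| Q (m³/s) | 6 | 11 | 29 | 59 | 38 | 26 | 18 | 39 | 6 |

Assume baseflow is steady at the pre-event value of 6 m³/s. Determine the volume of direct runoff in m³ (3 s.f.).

Direct-runoff ordinates (Q − Q_b): 0.0, 5.0, 23.0, 53.0, 32.0, 20.0, 12.0, 33.0, 0.0 m³/s.
ΣQ_DR = 178.0 m³/s.
With Δt = 0.5 h = 1800 s, V = ΣQ_DR · Δt = 178.0 × 1800 = 3.20 × 10^5 m³.

V ≈ 3.20 × 10^5 m³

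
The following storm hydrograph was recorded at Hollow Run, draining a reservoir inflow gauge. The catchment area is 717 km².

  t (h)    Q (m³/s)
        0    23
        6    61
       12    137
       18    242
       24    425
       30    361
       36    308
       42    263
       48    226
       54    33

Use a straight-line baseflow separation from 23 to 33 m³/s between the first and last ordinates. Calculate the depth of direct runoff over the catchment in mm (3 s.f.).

d ≈ 54.2 mm

Direct runoff: 0.00, 36.89, 111.78, 215.67, 397.56, 332.44, 278.33, 232.22, 194.11, 0.00 m³/s; ΣQ_DR = 1799 m³/s.
V = ΣQ_DR · Δt = 1799 × 21600 s = 3.886 × 10^7 m³.
Over A = 717 km², depth = V / A = 54.2 mm.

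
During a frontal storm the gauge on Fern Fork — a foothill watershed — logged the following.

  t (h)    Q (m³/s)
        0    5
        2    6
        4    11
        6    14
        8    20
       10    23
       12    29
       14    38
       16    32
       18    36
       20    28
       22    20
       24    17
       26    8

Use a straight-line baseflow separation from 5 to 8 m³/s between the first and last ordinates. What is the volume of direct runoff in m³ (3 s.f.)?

Direct-runoff ordinates (Q − Q_b): 0.00, 0.77, 5.54, 8.31, 14.08, 16.85, 22.62, 31.38, 25.15, 28.92, 20.69, 12.46, 9.23, 0.00 m³/s.
ΣQ_DR = 196.0 m³/s.
With Δt = 2 h = 7200 s, V = ΣQ_DR · Δt = 196.0 × 7200 = 1.41 × 10^6 m³.

V ≈ 1.41 × 10^6 m³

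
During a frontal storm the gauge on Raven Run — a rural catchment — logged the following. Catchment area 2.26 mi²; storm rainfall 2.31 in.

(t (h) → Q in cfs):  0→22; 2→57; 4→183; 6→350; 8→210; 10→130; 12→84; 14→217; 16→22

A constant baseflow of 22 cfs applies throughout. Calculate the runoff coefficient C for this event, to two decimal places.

C ≈ 0.64

ΣQ_DR = 1077 cfs; V = ΣQ_DR·Δt = 7.754 × 10^6 ft³.
Runoff depth d = V / A = 1.477 in.
C = d / P = 1.477 / 2.31 = 0.64.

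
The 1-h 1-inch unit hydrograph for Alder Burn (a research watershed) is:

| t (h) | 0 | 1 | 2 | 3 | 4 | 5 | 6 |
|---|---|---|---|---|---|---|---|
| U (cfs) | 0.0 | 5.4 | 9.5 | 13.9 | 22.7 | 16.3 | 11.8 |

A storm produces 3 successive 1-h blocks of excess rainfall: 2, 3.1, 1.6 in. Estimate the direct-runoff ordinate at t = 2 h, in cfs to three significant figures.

By discrete convolution, Q_j = Σ (P_i / 1 in) · U_{j−i}.
At t = 2 h (j=2): Q = (2/1)·9.5 + (3.1/1)·5.4 + (1.6/1)·0.0 = 35.7 cfs.

Q ≈ 35.7 cfs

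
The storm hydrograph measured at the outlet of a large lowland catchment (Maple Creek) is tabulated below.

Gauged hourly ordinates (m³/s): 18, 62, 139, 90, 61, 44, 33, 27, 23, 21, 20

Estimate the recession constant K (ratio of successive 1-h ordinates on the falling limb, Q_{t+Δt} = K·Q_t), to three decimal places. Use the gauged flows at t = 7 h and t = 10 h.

Using the recession-limb readings at t = 7 h and t = 10 h: Q falls from 27 to 20 m³/s over 3 intervals.
K = (Q₂/Q₁)^(1/3) = (20/27)^(1/3) = 0.905.

K ≈ 0.905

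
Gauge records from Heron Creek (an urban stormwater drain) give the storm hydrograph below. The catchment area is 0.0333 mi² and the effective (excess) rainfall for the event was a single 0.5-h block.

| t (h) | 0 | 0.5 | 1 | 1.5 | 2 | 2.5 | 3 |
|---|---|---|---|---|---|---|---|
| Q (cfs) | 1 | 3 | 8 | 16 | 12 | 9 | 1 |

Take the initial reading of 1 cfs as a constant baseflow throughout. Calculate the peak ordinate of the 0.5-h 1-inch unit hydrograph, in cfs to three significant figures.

U_p ≈ 15.0 cfs

Direct runoff: 0.0, 2.0, 7.0, 15.0, 11.0, 8.0, 0.0 cfs; ΣQ_DR = 43.00 cfs, peak = 15.0 cfs.
Runoff depth d = ΣQ_DR·Δt / A = 43.00 × 1800 / (0.0333 mi²) = 1.000 in.
The 1-inch UH is the DRH scaled by (1 in)/d, so U_p = 15.0 × 1/1.000 = 15.0 cfs.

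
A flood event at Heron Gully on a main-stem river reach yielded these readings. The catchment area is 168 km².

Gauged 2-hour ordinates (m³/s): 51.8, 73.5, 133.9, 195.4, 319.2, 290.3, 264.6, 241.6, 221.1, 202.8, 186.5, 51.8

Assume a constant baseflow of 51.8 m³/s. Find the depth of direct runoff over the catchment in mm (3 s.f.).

Direct runoff: 0.0, 21.7, 82.1, 143.6, 267.4, 238.5, 212.8, 189.8, 169.3, 151.0, 134.7, 0.0 m³/s; ΣQ_DR = 1611 m³/s.
V = ΣQ_DR · Δt = 1611 × 7200 s = 1.160 × 10^7 m³.
Over A = 168 km², depth = V / A = 69.0 mm.

d ≈ 69.0 mm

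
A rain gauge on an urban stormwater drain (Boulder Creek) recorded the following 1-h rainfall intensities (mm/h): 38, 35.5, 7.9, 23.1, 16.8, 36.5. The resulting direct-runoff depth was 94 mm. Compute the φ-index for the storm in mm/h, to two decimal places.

φ ≈ 11.18 mm/h

Only the 5 blocks with intensity above φ contribute runoff: 38, 35.5, 23.1, 16.8, 36.5 mm/h.
Σ(I−φ)·Δt = d  ⇒  (38+35.5+23.1+16.8+36.5 − 5φ)·1 = 94
φ = (149.9 − 94/1) / 5 = 11.18 mm/h.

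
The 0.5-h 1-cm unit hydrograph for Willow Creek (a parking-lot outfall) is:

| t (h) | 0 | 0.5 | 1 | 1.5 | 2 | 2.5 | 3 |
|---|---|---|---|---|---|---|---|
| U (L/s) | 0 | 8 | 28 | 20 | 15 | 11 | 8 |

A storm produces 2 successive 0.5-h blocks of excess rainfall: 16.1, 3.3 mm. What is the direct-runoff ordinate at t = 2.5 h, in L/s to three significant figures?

By discrete convolution, Q_j = Σ (P_i / 10 mm) · U_{j−i}.
At t = 2.5 h (j=5): Q = (16.1/10)·11 + (3.3/10)·15 = 22.7 L/s.

Q ≈ 22.7 L/s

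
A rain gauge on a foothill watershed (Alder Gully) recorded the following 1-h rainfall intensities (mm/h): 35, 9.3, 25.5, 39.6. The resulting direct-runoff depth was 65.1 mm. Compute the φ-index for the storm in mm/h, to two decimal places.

φ ≈ 11.67 mm/h

Only the 3 blocks with intensity above φ contribute runoff: 35, 25.5, 39.6 mm/h.
Σ(I−φ)·Δt = d  ⇒  (35+25.5+39.6 − 3φ)·1 = 65.1
φ = (100.1 − 65.1/1) / 3 = 11.67 mm/h.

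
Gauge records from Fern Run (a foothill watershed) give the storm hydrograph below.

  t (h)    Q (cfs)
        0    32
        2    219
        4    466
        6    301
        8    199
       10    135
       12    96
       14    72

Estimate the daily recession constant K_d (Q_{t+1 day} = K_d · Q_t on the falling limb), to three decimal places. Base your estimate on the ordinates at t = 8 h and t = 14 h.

K_d ≈ 0.017

Between t = 8 h and t = 14 h the flow falls from 199 to 72 cfs over 3×2 h = 6 h.
Per-interval ratio K = (72/199)^(1/3) = 0.7126; K_d = K^(24/2) = 0.017.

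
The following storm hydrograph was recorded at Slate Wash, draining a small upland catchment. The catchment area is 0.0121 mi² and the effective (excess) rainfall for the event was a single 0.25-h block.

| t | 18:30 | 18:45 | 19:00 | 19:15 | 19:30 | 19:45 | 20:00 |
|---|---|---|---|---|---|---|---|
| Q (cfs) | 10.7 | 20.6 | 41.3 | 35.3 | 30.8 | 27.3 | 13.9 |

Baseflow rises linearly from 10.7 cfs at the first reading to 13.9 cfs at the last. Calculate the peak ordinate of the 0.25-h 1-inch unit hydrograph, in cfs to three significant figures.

Direct runoff: 0.00, 9.37, 29.53, 23.00, 17.97, 13.93, 0.00 cfs; ΣQ_DR = 93.80 cfs, peak = 29.53 cfs.
Runoff depth d = ΣQ_DR·Δt / A = 93.80 × 900 / (0.0121 mi²) = 3.003 in.
The 1-inch UH is the DRH scaled by (1 in)/d, so U_p = 29.53 × 1/3.003 = 9.83 cfs.

U_p ≈ 9.83 cfs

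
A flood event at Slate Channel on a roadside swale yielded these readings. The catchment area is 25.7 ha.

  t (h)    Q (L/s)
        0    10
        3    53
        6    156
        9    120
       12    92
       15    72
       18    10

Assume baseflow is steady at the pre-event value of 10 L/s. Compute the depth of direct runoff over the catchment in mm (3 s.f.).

d ≈ 18.6 mm

Direct runoff: 0.0, 43.0, 146.0, 110.0, 82.0, 62.0, 0.0 L/s; ΣQ_DR = 443.0 L/s.
V = ΣQ_DR · Δt = 443.0 × 10800 s = 4.784 × 10^6 L.
Over A = 25.7 ha, depth = V / A = 18.6 mm.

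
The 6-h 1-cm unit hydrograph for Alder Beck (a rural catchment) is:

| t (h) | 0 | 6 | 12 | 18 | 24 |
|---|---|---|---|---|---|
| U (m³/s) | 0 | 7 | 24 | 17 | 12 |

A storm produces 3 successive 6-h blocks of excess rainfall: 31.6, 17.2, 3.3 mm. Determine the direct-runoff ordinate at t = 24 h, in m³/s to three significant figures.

By discrete convolution, Q_j = Σ (P_i / 10 mm) · U_{j−i}.
At t = 24 h (j=4): Q = (31.6/10)·12 + (17.2/10)·17 + (3.3/10)·24 = 75.1 m³/s.

Q ≈ 75.1 m³/s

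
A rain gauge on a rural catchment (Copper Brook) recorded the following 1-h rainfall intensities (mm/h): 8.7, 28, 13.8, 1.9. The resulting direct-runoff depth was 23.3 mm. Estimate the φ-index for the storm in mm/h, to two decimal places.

Only the 2 blocks with intensity above φ contribute runoff: 28, 13.8 mm/h.
Σ(I−φ)·Δt = d  ⇒  (28+13.8 − 2φ)·1 = 23.3
φ = (41.80 − 23.3/1) / 2 = 9.25 mm/h.

φ ≈ 9.25 mm/h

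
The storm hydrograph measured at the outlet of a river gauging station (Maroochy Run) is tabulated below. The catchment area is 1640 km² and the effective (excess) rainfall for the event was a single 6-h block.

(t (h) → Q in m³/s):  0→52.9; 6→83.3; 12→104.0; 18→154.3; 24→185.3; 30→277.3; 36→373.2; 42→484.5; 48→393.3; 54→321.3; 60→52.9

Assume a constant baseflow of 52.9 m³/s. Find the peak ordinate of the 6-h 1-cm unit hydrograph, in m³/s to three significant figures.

Direct runoff: 0.0, 30.4, 51.1, 101.4, 132.4, 224.4, 320.3, 431.6, 340.4, 268.4, 0.0 m³/s; ΣQ_DR = 1900 m³/s, peak = 431.6 m³/s.
Runoff depth d = ΣQ_DR·Δt / A = 1900 × 21600 / (1640 km²) = 25.03 mm.
The 1-cm UH is the DRH scaled by (10 mm)/d, so U_p = 431.6 × 10/25.03 = 172 m³/s.

U_p ≈ 172 m³/s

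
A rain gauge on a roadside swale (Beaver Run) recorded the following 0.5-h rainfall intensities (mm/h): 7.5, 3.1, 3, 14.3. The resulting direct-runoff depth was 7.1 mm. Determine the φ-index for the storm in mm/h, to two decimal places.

Only the 2 blocks with intensity above φ contribute runoff: 7.5, 14.3 mm/h.
Σ(I−φ)·Δt = d  ⇒  (7.5+14.3 − 2φ)·0.5 = 7.1
φ = (21.80 − 7.1/0.5) / 2 = 3.80 mm/h.

φ ≈ 3.80 mm/h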